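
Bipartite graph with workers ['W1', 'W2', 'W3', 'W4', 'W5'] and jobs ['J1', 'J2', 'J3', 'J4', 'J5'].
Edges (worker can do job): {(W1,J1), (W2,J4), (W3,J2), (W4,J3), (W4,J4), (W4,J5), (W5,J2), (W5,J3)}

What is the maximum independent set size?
Maximum independent set = 5

By König's theorem:
- Min vertex cover = Max matching = 5
- Max independent set = Total vertices - Min vertex cover
- Max independent set = 10 - 5 = 5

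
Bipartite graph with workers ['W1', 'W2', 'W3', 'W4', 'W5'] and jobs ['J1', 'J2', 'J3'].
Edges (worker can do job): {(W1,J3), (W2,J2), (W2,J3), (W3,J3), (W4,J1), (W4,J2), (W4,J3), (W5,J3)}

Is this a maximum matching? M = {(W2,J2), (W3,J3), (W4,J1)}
Yes, size 3 is maximum

Proposed matching has size 3.
Maximum matching size for this graph: 3.

This is a maximum matching.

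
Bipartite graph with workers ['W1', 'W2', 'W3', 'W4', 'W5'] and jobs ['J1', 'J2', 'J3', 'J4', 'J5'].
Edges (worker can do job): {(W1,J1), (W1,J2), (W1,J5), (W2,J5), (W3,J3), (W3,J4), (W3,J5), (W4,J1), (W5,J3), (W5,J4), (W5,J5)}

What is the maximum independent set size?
Maximum independent set = 5

By König's theorem:
- Min vertex cover = Max matching = 5
- Max independent set = Total vertices - Min vertex cover
- Max independent set = 10 - 5 = 5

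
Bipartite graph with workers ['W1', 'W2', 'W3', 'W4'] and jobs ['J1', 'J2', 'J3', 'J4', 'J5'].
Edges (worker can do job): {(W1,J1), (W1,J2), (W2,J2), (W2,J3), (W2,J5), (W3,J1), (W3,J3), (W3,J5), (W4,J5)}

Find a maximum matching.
Matching: {(W1,J2), (W2,J3), (W3,J1), (W4,J5)}

Maximum matching (size 4):
  W1 → J2
  W2 → J3
  W3 → J1
  W4 → J5

Each worker is assigned to at most one job, and each job to at most one worker.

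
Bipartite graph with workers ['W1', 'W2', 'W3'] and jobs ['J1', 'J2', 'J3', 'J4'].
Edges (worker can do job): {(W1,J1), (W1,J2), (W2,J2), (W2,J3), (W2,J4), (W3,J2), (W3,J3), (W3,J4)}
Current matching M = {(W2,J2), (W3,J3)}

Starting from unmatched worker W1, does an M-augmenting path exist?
Yes: W1 → J1

An M-augmenting path alternates non-matching / matching edges, starting and ending at unmatched vertices.
Path: W1 → J1
(J1 is unmatched in M, so the path is augmenting.)
Flipping edges along this path would increase |M| from 2 to 3.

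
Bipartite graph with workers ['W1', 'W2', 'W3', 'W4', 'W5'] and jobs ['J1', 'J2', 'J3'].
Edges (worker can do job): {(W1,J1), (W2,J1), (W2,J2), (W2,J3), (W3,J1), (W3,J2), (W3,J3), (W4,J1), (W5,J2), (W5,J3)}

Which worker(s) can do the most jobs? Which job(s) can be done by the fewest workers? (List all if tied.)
Most versatile: W2, W3 (3 jobs); Least covered: J2, J3 (3 workers)

Worker degrees (jobs they can do): W1:1, W2:3, W3:3, W4:1, W5:2
Job degrees (workers who can do it): J1:4, J2:3, J3:3

Maximum worker degree is 3, achieved by: W2, W3
Minimum job degree is 3, achieved by: J2, J3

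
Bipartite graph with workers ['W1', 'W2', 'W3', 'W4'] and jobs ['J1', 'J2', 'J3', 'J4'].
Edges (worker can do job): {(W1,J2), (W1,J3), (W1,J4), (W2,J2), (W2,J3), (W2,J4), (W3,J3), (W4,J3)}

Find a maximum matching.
Matching: {(W1,J4), (W2,J2), (W4,J3)}

Maximum matching (size 3):
  W1 → J4
  W2 → J2
  W4 → J3

Each worker is assigned to at most one job, and each job to at most one worker.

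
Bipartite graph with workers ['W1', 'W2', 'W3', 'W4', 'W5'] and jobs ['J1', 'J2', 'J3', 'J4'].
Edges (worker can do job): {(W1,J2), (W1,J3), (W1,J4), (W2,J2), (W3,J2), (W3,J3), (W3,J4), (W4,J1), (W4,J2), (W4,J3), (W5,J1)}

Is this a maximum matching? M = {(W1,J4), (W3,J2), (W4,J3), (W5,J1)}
Yes, size 4 is maximum

Proposed matching has size 4.
Maximum matching size for this graph: 4.

This is a maximum matching.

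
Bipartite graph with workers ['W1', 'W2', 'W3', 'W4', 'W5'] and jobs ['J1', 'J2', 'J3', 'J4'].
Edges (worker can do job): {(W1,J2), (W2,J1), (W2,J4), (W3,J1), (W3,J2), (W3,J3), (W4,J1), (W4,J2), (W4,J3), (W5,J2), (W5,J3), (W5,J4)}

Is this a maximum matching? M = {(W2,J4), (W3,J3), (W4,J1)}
No, size 3 is not maximum

Proposed matching has size 3.
Maximum matching size for this graph: 4.

This is NOT maximum - can be improved to size 4.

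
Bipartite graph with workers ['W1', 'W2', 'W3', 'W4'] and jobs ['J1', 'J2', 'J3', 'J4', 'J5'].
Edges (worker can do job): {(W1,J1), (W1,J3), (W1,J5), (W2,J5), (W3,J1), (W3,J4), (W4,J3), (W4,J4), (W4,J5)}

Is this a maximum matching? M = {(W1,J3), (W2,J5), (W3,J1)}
No, size 3 is not maximum

Proposed matching has size 3.
Maximum matching size for this graph: 4.

This is NOT maximum - can be improved to size 4.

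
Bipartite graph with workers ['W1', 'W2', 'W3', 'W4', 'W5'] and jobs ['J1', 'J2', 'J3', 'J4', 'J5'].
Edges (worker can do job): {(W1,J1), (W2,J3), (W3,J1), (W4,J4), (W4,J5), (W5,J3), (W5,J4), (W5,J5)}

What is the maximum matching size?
Maximum matching size = 4

Maximum matching: {(W2,J3), (W3,J1), (W4,J4), (W5,J5)}
Size: 4

This assigns 4 workers to 4 distinct jobs.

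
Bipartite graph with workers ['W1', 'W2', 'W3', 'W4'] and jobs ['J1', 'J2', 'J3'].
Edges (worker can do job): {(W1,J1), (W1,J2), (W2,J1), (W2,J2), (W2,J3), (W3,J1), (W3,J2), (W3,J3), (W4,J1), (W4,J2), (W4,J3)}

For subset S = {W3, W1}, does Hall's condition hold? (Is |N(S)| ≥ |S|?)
Yes: |N(S)| = 3, |S| = 2

Subset S = {W3, W1}
Neighbors N(S) = {J1, J2, J3}

|N(S)| = 3, |S| = 2
Hall's condition: |N(S)| ≥ |S| is satisfied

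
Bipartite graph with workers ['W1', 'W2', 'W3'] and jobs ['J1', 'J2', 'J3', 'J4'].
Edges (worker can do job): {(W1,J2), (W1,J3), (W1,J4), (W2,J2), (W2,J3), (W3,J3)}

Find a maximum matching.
Matching: {(W1,J4), (W2,J2), (W3,J3)}

Maximum matching (size 3):
  W1 → J4
  W2 → J2
  W3 → J3

Each worker is assigned to at most one job, and each job to at most one worker.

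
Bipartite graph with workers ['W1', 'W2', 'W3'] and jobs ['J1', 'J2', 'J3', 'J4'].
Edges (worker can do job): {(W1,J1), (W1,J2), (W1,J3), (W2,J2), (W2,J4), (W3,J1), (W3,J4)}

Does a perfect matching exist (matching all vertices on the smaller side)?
Yes, perfect matching exists (size 3)

Perfect matching: {(W1,J2), (W2,J4), (W3,J1)}
All 3 vertices on the smaller side are matched.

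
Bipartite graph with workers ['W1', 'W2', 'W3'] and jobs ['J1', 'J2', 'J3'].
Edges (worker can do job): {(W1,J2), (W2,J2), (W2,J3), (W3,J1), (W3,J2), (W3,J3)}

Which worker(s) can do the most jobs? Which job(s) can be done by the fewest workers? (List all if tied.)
Most versatile: W3 (3 jobs); Least covered: J1 (1 workers)

Worker degrees (jobs they can do): W1:1, W2:2, W3:3
Job degrees (workers who can do it): J1:1, J2:3, J3:2

Maximum worker degree is 3, achieved by: W3
Minimum job degree is 1, achieved by: J1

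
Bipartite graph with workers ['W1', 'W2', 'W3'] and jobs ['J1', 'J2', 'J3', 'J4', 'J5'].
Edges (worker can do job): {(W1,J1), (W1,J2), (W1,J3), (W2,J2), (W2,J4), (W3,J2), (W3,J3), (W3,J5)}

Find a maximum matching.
Matching: {(W1,J1), (W2,J2), (W3,J3)}

Maximum matching (size 3):
  W1 → J1
  W2 → J2
  W3 → J3

Each worker is assigned to at most one job, and each job to at most one worker.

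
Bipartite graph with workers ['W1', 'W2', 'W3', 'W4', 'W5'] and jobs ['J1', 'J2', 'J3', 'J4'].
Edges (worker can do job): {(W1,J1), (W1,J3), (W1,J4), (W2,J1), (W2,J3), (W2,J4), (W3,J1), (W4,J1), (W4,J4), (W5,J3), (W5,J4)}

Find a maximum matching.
Matching: {(W1,J3), (W3,J1), (W5,J4)}

Maximum matching (size 3):
  W1 → J3
  W3 → J1
  W5 → J4

Each worker is assigned to at most one job, and each job to at most one worker.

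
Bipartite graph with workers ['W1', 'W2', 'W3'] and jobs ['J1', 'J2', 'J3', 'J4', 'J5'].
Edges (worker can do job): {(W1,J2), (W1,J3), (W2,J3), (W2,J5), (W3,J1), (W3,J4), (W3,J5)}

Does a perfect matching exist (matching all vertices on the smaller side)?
Yes, perfect matching exists (size 3)

Perfect matching: {(W1,J3), (W2,J5), (W3,J1)}
All 3 vertices on the smaller side are matched.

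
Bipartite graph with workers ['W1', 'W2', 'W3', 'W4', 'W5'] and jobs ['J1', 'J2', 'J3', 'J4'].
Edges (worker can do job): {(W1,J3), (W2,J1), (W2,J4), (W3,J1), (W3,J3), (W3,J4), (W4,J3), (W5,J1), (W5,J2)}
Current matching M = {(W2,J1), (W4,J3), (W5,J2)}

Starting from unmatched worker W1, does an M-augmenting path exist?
No augmenting path from W1

Alternating search from W1 reaches jobs: {J3}.
Every reachable job is already matched in M, and following those matched edges back to workers exposes no further unvisited jobs.
No M-augmenting path from W1 exists.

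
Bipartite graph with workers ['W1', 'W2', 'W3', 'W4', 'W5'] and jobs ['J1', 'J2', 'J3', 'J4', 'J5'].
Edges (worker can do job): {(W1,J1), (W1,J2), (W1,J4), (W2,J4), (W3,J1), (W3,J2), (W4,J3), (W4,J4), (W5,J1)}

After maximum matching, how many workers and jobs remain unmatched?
Unmatched: 1 workers, 1 jobs

Maximum matching size: 4
Workers: 5 total, 4 matched, 1 unmatched
Jobs: 5 total, 4 matched, 1 unmatched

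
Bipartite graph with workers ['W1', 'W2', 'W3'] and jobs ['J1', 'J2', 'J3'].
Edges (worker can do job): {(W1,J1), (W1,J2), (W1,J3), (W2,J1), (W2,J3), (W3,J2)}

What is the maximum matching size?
Maximum matching size = 3

Maximum matching: {(W1,J3), (W2,J1), (W3,J2)}
Size: 3

This assigns 3 workers to 3 distinct jobs.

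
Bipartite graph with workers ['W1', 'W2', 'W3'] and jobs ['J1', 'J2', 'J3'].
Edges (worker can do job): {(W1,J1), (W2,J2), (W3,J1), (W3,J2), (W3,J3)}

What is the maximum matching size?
Maximum matching size = 3

Maximum matching: {(W1,J1), (W2,J2), (W3,J3)}
Size: 3

This assigns 3 workers to 3 distinct jobs.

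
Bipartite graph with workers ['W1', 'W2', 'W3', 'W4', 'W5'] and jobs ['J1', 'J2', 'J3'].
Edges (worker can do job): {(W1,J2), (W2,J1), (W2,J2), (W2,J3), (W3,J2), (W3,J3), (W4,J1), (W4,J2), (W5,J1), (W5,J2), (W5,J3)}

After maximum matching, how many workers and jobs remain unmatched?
Unmatched: 2 workers, 0 jobs

Maximum matching size: 3
Workers: 5 total, 3 matched, 2 unmatched
Jobs: 3 total, 3 matched, 0 unmatched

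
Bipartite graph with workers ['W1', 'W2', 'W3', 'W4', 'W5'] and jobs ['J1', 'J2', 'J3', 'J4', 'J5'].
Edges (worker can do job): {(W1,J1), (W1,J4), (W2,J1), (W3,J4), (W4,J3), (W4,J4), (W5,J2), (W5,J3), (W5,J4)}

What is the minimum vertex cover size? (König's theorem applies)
Minimum vertex cover size = 4

By König's theorem: in bipartite graphs,
min vertex cover = max matching = 4

Maximum matching has size 4, so minimum vertex cover also has size 4.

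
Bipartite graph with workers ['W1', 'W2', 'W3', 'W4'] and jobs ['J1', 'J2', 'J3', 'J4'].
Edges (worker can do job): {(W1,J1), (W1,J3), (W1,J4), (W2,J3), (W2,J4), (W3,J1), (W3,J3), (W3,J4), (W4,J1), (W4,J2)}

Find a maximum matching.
Matching: {(W1,J1), (W2,J4), (W3,J3), (W4,J2)}

Maximum matching (size 4):
  W1 → J1
  W2 → J4
  W3 → J3
  W4 → J2

Each worker is assigned to at most one job, and each job to at most one worker.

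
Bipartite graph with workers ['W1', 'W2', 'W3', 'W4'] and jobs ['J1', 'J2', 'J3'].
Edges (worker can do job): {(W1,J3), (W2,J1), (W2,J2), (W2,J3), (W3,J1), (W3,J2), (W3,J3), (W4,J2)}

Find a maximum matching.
Matching: {(W2,J1), (W3,J3), (W4,J2)}

Maximum matching (size 3):
  W2 → J1
  W3 → J3
  W4 → J2

Each worker is assigned to at most one job, and each job to at most one worker.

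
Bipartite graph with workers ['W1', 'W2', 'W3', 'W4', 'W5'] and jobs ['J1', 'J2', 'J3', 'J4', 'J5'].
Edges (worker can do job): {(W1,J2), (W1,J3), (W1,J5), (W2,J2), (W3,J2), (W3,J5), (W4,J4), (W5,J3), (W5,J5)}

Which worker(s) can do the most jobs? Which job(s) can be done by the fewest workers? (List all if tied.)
Most versatile: W1 (3 jobs); Least covered: J1 (0 workers)

Worker degrees (jobs they can do): W1:3, W2:1, W3:2, W4:1, W5:2
Job degrees (workers who can do it): J1:0, J2:3, J3:2, J4:1, J5:3

Maximum worker degree is 3, achieved by: W1
Minimum job degree is 0, achieved by: J1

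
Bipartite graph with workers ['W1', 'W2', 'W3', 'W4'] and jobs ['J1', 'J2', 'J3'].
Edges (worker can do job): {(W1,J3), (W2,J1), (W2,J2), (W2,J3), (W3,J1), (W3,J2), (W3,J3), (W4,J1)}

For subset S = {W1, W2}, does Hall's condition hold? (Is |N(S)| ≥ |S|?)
Yes: |N(S)| = 3, |S| = 2

Subset S = {W1, W2}
Neighbors N(S) = {J1, J2, J3}

|N(S)| = 3, |S| = 2
Hall's condition: |N(S)| ≥ |S| is satisfied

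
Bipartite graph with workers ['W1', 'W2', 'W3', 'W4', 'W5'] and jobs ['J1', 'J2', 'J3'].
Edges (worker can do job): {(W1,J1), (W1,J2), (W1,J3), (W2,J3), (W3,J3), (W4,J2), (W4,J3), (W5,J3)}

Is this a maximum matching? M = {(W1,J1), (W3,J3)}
No, size 2 is not maximum

Proposed matching has size 2.
Maximum matching size for this graph: 3.

This is NOT maximum - can be improved to size 3.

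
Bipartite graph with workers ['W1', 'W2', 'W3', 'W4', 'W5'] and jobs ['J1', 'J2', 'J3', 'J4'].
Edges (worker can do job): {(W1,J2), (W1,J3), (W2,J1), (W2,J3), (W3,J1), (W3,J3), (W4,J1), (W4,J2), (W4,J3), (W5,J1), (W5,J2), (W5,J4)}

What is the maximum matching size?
Maximum matching size = 4

Maximum matching: {(W1,J3), (W3,J1), (W4,J2), (W5,J4)}
Size: 4

This assigns 4 workers to 4 distinct jobs.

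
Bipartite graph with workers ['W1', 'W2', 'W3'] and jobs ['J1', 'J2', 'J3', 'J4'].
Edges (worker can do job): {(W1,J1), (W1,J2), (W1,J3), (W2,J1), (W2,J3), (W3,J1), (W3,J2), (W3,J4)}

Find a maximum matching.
Matching: {(W1,J3), (W2,J1), (W3,J2)}

Maximum matching (size 3):
  W1 → J3
  W2 → J1
  W3 → J2

Each worker is assigned to at most one job, and each job to at most one worker.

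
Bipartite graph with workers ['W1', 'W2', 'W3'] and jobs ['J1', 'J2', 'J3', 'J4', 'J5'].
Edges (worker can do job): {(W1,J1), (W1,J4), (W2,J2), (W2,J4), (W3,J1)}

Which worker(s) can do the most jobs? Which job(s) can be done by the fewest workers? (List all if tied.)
Most versatile: W1, W2 (2 jobs); Least covered: J3, J5 (0 workers)

Worker degrees (jobs they can do): W1:2, W2:2, W3:1
Job degrees (workers who can do it): J1:2, J2:1, J3:0, J4:2, J5:0

Maximum worker degree is 2, achieved by: W1, W2
Minimum job degree is 0, achieved by: J3, J5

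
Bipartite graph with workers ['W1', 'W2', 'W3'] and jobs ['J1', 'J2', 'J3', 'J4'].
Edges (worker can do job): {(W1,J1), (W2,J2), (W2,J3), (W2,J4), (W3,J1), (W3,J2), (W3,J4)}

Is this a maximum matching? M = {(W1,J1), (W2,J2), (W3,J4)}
Yes, size 3 is maximum

Proposed matching has size 3.
Maximum matching size for this graph: 3.

This is a maximum matching.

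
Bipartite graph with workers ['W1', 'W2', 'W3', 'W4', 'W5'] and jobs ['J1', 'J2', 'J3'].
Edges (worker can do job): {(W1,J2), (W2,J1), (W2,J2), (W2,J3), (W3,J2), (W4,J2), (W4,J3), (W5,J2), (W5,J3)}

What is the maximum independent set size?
Maximum independent set = 5

By König's theorem:
- Min vertex cover = Max matching = 3
- Max independent set = Total vertices - Min vertex cover
- Max independent set = 8 - 3 = 5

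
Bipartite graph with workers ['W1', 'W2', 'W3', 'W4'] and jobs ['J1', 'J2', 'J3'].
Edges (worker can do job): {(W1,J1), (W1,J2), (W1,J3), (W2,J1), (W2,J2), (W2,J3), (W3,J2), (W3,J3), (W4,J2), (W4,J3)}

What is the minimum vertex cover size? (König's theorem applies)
Minimum vertex cover size = 3

By König's theorem: in bipartite graphs,
min vertex cover = max matching = 3

Maximum matching has size 3, so minimum vertex cover also has size 3.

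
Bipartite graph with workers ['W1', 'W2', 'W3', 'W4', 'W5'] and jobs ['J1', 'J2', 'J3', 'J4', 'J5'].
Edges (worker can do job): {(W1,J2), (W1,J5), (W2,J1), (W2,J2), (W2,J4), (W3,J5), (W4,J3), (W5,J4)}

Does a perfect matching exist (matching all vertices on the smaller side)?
Yes, perfect matching exists (size 5)

Perfect matching: {(W1,J2), (W2,J1), (W3,J5), (W4,J3), (W5,J4)}
All 5 vertices on the smaller side are matched.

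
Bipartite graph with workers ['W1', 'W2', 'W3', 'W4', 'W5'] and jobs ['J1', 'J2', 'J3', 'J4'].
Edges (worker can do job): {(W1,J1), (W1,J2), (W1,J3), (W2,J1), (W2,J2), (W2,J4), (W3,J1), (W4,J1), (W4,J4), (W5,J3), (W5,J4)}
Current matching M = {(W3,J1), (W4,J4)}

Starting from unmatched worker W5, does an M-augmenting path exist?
Yes: W5 → J3

An M-augmenting path alternates non-matching / matching edges, starting and ending at unmatched vertices.
Path: W5 → J3
(J3 is unmatched in M, so the path is augmenting.)
Flipping edges along this path would increase |M| from 2 to 3.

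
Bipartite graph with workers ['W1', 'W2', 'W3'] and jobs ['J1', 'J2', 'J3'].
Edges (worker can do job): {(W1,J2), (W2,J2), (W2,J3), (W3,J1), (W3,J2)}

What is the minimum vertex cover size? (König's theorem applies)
Minimum vertex cover size = 3

By König's theorem: in bipartite graphs,
min vertex cover = max matching = 3

Maximum matching has size 3, so minimum vertex cover also has size 3.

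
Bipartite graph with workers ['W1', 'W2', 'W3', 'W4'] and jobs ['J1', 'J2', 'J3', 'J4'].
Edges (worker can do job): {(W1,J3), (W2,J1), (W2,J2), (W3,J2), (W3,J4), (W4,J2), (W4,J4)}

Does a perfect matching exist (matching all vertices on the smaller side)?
Yes, perfect matching exists (size 4)

Perfect matching: {(W1,J3), (W2,J1), (W3,J4), (W4,J2)}
All 4 vertices on the smaller side are matched.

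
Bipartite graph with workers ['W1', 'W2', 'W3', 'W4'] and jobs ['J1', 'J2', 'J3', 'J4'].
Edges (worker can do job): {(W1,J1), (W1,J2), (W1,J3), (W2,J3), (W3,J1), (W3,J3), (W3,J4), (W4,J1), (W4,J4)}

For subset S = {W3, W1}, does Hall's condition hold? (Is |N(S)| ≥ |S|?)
Yes: |N(S)| = 4, |S| = 2

Subset S = {W3, W1}
Neighbors N(S) = {J1, J2, J3, J4}

|N(S)| = 4, |S| = 2
Hall's condition: |N(S)| ≥ |S| is satisfied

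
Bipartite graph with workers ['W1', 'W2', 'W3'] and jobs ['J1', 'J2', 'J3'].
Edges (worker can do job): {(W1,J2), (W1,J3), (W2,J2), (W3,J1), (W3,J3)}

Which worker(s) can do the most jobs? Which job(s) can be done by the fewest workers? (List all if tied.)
Most versatile: W1, W3 (2 jobs); Least covered: J1 (1 workers)

Worker degrees (jobs they can do): W1:2, W2:1, W3:2
Job degrees (workers who can do it): J1:1, J2:2, J3:2

Maximum worker degree is 2, achieved by: W1, W3
Minimum job degree is 1, achieved by: J1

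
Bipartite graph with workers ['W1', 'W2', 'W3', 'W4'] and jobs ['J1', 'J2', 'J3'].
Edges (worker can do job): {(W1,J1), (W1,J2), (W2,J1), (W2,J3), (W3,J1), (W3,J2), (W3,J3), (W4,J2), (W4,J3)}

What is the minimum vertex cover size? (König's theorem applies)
Minimum vertex cover size = 3

By König's theorem: in bipartite graphs,
min vertex cover = max matching = 3

Maximum matching has size 3, so minimum vertex cover also has size 3.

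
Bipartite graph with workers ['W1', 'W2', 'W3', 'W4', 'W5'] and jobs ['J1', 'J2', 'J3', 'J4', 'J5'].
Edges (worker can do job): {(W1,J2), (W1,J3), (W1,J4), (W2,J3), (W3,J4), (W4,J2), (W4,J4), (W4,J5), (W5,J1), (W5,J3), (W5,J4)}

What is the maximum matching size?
Maximum matching size = 5

Maximum matching: {(W1,J2), (W2,J3), (W3,J4), (W4,J5), (W5,J1)}
Size: 5

This assigns 5 workers to 5 distinct jobs.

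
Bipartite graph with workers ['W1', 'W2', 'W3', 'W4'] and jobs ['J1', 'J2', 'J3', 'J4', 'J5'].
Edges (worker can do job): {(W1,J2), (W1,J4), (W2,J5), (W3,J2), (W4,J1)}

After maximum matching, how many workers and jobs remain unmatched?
Unmatched: 0 workers, 1 jobs

Maximum matching size: 4
Workers: 4 total, 4 matched, 0 unmatched
Jobs: 5 total, 4 matched, 1 unmatched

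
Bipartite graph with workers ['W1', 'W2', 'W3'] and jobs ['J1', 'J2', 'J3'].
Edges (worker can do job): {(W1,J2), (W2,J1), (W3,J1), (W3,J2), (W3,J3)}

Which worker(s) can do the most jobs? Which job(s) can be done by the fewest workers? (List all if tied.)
Most versatile: W3 (3 jobs); Least covered: J3 (1 workers)

Worker degrees (jobs they can do): W1:1, W2:1, W3:3
Job degrees (workers who can do it): J1:2, J2:2, J3:1

Maximum worker degree is 3, achieved by: W3
Minimum job degree is 1, achieved by: J3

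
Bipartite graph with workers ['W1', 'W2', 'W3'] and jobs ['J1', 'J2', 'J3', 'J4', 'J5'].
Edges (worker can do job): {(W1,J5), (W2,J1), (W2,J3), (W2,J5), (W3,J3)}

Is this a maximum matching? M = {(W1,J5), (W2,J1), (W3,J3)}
Yes, size 3 is maximum

Proposed matching has size 3.
Maximum matching size for this graph: 3.

This is a maximum matching.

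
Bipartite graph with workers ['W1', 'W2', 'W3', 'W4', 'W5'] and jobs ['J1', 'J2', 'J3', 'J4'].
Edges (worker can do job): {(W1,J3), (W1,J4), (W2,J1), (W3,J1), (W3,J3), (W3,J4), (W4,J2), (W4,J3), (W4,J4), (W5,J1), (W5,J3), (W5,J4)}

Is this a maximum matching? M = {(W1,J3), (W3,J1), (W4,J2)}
No, size 3 is not maximum

Proposed matching has size 3.
Maximum matching size for this graph: 4.

This is NOT maximum - can be improved to size 4.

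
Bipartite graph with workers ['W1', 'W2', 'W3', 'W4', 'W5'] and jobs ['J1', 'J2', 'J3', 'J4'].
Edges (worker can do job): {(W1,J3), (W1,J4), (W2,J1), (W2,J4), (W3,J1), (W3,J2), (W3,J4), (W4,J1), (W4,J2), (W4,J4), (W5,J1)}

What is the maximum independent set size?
Maximum independent set = 5

By König's theorem:
- Min vertex cover = Max matching = 4
- Max independent set = Total vertices - Min vertex cover
- Max independent set = 9 - 4 = 5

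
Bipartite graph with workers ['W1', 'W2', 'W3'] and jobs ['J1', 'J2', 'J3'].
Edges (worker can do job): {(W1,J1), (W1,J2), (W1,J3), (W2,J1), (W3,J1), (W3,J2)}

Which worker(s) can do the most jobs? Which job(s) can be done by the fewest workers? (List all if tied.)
Most versatile: W1 (3 jobs); Least covered: J3 (1 workers)

Worker degrees (jobs they can do): W1:3, W2:1, W3:2
Job degrees (workers who can do it): J1:3, J2:2, J3:1

Maximum worker degree is 3, achieved by: W1
Minimum job degree is 1, achieved by: J3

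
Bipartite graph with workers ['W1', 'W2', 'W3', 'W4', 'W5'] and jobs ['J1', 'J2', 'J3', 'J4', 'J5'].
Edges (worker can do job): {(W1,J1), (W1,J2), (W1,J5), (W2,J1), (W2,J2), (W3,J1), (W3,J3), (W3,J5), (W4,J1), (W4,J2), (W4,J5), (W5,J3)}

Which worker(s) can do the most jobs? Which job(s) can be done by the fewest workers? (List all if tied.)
Most versatile: W1, W3, W4 (3 jobs); Least covered: J4 (0 workers)

Worker degrees (jobs they can do): W1:3, W2:2, W3:3, W4:3, W5:1
Job degrees (workers who can do it): J1:4, J2:3, J3:2, J4:0, J5:3

Maximum worker degree is 3, achieved by: W1, W3, W4
Minimum job degree is 0, achieved by: J4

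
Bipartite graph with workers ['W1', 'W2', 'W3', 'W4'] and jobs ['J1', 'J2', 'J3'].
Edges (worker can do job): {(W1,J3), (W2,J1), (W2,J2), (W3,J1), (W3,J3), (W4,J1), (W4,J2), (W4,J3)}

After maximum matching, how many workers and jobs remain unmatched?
Unmatched: 1 workers, 0 jobs

Maximum matching size: 3
Workers: 4 total, 3 matched, 1 unmatched
Jobs: 3 total, 3 matched, 0 unmatched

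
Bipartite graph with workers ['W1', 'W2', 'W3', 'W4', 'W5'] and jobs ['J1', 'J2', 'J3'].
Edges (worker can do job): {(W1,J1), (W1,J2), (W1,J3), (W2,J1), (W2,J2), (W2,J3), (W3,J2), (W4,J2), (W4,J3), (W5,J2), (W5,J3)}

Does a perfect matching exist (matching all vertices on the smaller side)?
Yes, perfect matching exists (size 3)

Perfect matching: {(W1,J1), (W3,J2), (W5,J3)}
All 3 vertices on the smaller side are matched.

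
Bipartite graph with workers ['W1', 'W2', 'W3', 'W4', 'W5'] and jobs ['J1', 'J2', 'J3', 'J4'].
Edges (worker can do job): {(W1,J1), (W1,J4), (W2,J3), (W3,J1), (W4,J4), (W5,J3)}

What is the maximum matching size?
Maximum matching size = 3

Maximum matching: {(W3,J1), (W4,J4), (W5,J3)}
Size: 3

This assigns 3 workers to 3 distinct jobs.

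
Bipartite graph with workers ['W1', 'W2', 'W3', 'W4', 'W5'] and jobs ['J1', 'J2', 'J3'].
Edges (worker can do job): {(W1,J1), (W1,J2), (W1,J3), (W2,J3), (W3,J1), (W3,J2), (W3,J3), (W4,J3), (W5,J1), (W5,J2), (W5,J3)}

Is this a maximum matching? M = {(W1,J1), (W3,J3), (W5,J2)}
Yes, size 3 is maximum

Proposed matching has size 3.
Maximum matching size for this graph: 3.

This is a maximum matching.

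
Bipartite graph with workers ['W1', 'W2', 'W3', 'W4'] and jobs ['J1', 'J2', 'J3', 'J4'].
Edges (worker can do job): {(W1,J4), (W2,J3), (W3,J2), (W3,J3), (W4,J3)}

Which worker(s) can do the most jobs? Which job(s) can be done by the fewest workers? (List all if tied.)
Most versatile: W3 (2 jobs); Least covered: J1 (0 workers)

Worker degrees (jobs they can do): W1:1, W2:1, W3:2, W4:1
Job degrees (workers who can do it): J1:0, J2:1, J3:3, J4:1

Maximum worker degree is 2, achieved by: W3
Minimum job degree is 0, achieved by: J1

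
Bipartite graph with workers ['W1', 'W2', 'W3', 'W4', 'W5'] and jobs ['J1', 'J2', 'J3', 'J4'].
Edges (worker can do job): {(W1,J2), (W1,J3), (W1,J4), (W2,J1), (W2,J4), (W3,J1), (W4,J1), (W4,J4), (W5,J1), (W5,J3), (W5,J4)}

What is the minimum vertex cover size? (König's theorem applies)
Minimum vertex cover size = 4

By König's theorem: in bipartite graphs,
min vertex cover = max matching = 4

Maximum matching has size 4, so minimum vertex cover also has size 4.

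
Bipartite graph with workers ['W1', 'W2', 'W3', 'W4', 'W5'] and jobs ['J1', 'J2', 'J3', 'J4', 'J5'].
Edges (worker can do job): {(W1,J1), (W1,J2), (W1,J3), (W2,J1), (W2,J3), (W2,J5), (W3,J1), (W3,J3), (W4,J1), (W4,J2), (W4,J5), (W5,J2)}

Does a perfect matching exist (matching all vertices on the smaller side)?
No, maximum matching has size 4 < 5

Maximum matching has size 4, need 5 for perfect matching.
Unmatched workers: ['W1']
Unmatched jobs: ['J4']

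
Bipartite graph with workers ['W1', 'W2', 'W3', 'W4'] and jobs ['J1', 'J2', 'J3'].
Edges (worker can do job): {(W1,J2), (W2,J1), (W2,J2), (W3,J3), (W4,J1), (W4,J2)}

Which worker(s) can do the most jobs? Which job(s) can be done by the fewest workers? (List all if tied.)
Most versatile: W2, W4 (2 jobs); Least covered: J3 (1 workers)

Worker degrees (jobs they can do): W1:1, W2:2, W3:1, W4:2
Job degrees (workers who can do it): J1:2, J2:3, J3:1

Maximum worker degree is 2, achieved by: W2, W4
Minimum job degree is 1, achieved by: J3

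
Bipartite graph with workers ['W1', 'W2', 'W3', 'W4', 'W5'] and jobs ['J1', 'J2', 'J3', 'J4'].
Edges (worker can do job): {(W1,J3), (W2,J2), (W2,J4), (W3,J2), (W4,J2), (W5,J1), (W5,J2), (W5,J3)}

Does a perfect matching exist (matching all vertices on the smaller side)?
Yes, perfect matching exists (size 4)

Perfect matching: {(W1,J3), (W2,J4), (W3,J2), (W5,J1)}
All 4 vertices on the smaller side are matched.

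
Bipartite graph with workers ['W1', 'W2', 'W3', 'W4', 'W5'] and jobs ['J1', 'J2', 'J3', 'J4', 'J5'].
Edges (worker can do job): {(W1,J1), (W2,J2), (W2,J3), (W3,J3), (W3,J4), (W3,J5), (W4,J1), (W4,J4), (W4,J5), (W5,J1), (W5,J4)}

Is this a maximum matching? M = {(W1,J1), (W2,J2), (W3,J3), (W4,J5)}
No, size 4 is not maximum

Proposed matching has size 4.
Maximum matching size for this graph: 5.

This is NOT maximum - can be improved to size 5.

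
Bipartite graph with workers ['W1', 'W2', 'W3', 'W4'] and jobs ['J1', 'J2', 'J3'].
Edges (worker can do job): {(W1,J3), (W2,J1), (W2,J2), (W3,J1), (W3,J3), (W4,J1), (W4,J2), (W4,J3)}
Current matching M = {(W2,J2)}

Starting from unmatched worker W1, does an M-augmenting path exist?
Yes: W1 → J3

An M-augmenting path alternates non-matching / matching edges, starting and ending at unmatched vertices.
Path: W1 → J3
(J3 is unmatched in M, so the path is augmenting.)
Flipping edges along this path would increase |M| from 1 to 2.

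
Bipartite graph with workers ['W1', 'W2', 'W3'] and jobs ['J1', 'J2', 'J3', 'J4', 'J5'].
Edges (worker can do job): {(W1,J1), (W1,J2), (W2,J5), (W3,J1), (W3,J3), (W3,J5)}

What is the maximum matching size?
Maximum matching size = 3

Maximum matching: {(W1,J1), (W2,J5), (W3,J3)}
Size: 3

This assigns 3 workers to 3 distinct jobs.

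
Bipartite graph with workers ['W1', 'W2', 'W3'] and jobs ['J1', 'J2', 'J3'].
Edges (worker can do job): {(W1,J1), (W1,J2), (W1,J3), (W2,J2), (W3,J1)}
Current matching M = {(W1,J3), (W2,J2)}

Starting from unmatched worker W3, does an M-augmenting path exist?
Yes: W3 → J1

An M-augmenting path alternates non-matching / matching edges, starting and ending at unmatched vertices.
Path: W3 → J1
(J1 is unmatched in M, so the path is augmenting.)
Flipping edges along this path would increase |M| from 2 to 3.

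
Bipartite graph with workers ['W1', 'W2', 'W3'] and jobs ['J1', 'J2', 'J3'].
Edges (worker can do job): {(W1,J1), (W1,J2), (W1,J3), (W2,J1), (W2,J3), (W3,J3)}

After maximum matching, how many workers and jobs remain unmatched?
Unmatched: 0 workers, 0 jobs

Maximum matching size: 3
Workers: 3 total, 3 matched, 0 unmatched
Jobs: 3 total, 3 matched, 0 unmatched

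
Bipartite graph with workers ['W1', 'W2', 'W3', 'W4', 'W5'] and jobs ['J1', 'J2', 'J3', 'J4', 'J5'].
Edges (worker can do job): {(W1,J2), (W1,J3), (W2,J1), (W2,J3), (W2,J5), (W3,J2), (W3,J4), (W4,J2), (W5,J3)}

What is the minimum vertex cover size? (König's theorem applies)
Minimum vertex cover size = 4

By König's theorem: in bipartite graphs,
min vertex cover = max matching = 4

Maximum matching has size 4, so minimum vertex cover also has size 4.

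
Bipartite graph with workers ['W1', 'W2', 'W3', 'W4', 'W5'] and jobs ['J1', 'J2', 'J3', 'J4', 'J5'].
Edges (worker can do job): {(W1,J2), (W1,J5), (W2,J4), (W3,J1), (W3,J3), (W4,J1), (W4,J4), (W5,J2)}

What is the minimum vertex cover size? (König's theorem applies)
Minimum vertex cover size = 5

By König's theorem: in bipartite graphs,
min vertex cover = max matching = 5

Maximum matching has size 5, so minimum vertex cover also has size 5.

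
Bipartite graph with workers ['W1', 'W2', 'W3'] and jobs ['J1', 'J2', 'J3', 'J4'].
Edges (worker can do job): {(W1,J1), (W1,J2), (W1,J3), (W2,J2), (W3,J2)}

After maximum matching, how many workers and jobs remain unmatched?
Unmatched: 1 workers, 2 jobs

Maximum matching size: 2
Workers: 3 total, 2 matched, 1 unmatched
Jobs: 4 total, 2 matched, 2 unmatched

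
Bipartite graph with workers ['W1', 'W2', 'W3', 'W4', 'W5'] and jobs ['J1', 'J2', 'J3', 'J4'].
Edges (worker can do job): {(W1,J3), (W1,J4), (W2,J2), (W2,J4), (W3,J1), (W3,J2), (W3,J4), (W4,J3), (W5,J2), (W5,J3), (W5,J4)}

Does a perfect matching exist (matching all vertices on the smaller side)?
Yes, perfect matching exists (size 4)

Perfect matching: {(W1,J4), (W2,J2), (W3,J1), (W5,J3)}
All 4 vertices on the smaller side are matched.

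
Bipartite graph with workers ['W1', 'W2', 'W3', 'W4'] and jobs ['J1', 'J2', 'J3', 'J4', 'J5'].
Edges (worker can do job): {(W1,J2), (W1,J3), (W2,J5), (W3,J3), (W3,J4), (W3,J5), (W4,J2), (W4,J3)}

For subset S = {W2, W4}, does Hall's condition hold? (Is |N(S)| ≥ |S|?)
Yes: |N(S)| = 3, |S| = 2

Subset S = {W2, W4}
Neighbors N(S) = {J2, J3, J5}

|N(S)| = 3, |S| = 2
Hall's condition: |N(S)| ≥ |S| is satisfied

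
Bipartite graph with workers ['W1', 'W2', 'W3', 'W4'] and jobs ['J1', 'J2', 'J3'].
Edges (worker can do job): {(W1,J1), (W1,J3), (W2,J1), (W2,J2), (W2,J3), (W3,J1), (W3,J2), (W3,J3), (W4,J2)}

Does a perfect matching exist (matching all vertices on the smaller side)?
Yes, perfect matching exists (size 3)

Perfect matching: {(W1,J3), (W3,J1), (W4,J2)}
All 3 vertices on the smaller side are matched.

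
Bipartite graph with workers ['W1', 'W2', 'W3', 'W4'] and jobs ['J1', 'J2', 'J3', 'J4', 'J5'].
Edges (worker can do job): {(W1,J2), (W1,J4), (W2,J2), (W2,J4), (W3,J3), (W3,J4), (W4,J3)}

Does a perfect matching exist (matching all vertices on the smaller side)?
No, maximum matching has size 3 < 4

Maximum matching has size 3, need 4 for perfect matching.
Unmatched workers: ['W2']
Unmatched jobs: ['J5', 'J1']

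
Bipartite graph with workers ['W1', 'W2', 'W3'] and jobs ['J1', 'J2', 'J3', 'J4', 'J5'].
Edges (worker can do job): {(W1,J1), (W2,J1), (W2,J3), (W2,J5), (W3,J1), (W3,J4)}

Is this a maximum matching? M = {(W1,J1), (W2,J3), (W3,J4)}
Yes, size 3 is maximum

Proposed matching has size 3.
Maximum matching size for this graph: 3.

This is a maximum matching.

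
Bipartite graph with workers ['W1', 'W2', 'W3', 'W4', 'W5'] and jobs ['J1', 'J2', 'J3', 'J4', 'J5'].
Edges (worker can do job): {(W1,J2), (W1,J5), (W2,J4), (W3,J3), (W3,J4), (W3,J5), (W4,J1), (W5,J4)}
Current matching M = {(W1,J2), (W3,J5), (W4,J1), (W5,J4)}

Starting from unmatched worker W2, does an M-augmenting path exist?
No augmenting path from W2

Alternating search from W2 reaches jobs: {J4}.
Every reachable job is already matched in M, and following those matched edges back to workers exposes no further unvisited jobs.
No M-augmenting path from W2 exists.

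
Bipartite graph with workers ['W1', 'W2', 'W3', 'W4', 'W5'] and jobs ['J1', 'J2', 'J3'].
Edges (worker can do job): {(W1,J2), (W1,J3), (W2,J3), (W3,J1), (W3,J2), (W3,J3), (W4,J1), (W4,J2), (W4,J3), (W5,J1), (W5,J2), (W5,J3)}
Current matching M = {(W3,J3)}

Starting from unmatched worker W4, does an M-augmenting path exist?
Yes: W4 → J1

An M-augmenting path alternates non-matching / matching edges, starting and ending at unmatched vertices.
Path: W4 → J1
(J1 is unmatched in M, so the path is augmenting.)
Flipping edges along this path would increase |M| from 1 to 2.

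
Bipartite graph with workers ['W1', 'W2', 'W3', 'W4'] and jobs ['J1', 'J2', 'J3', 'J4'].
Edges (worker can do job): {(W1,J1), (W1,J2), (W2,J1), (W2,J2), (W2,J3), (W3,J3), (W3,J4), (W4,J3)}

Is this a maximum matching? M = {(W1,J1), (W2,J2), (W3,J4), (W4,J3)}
Yes, size 4 is maximum

Proposed matching has size 4.
Maximum matching size for this graph: 4.

This is a maximum matching.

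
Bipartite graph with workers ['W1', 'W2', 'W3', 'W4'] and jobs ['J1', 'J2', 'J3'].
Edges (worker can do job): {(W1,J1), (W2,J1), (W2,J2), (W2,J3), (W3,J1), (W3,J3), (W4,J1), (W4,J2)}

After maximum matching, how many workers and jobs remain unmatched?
Unmatched: 1 workers, 0 jobs

Maximum matching size: 3
Workers: 4 total, 3 matched, 1 unmatched
Jobs: 3 total, 3 matched, 0 unmatched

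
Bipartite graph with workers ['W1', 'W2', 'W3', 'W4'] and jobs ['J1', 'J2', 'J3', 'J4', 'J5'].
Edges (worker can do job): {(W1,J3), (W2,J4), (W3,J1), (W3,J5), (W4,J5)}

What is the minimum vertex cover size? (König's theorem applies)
Minimum vertex cover size = 4

By König's theorem: in bipartite graphs,
min vertex cover = max matching = 4

Maximum matching has size 4, so minimum vertex cover also has size 4.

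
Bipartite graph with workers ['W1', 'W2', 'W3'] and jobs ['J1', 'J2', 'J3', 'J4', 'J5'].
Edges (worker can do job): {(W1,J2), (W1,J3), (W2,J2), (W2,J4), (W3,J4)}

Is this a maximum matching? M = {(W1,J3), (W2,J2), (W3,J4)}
Yes, size 3 is maximum

Proposed matching has size 3.
Maximum matching size for this graph: 3.

This is a maximum matching.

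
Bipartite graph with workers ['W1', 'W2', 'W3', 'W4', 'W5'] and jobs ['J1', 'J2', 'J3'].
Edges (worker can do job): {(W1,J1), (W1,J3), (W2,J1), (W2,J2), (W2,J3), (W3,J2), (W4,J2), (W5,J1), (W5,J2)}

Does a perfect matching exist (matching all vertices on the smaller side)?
Yes, perfect matching exists (size 3)

Perfect matching: {(W1,J3), (W3,J2), (W5,J1)}
All 3 vertices on the smaller side are matched.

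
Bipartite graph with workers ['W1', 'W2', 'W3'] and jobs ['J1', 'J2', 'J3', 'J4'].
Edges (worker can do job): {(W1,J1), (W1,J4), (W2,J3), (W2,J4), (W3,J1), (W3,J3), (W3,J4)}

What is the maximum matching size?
Maximum matching size = 3

Maximum matching: {(W1,J1), (W2,J4), (W3,J3)}
Size: 3

This assigns 3 workers to 3 distinct jobs.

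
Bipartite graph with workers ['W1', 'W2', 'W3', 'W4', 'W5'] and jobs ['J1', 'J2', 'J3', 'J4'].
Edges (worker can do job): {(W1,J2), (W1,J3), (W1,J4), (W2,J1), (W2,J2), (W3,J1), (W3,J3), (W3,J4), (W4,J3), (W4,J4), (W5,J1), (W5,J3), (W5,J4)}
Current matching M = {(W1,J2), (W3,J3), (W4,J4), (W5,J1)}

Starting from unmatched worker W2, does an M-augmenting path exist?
No augmenting path from W2

Alternating search from W2 reaches jobs: {J1, J2, J3, J4}.
Every reachable job is already matched in M, and following those matched edges back to workers exposes no further unvisited jobs.
No M-augmenting path from W2 exists.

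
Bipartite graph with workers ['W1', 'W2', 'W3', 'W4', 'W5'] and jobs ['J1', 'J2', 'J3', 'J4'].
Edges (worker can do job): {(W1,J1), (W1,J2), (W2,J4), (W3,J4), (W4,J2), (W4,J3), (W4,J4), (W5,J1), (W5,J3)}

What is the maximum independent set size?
Maximum independent set = 5

By König's theorem:
- Min vertex cover = Max matching = 4
- Max independent set = Total vertices - Min vertex cover
- Max independent set = 9 - 4 = 5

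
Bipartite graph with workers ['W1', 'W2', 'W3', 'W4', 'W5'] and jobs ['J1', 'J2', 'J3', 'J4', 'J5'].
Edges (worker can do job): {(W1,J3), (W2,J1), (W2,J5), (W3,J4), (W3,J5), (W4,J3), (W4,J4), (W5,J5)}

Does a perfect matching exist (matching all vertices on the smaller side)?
No, maximum matching has size 4 < 5

Maximum matching has size 4, need 5 for perfect matching.
Unmatched workers: ['W1']
Unmatched jobs: ['J2']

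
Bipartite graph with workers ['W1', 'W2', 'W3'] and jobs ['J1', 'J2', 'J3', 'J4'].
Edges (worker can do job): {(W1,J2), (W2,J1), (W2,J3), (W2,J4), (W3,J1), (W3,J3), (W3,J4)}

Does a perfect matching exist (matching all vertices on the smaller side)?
Yes, perfect matching exists (size 3)

Perfect matching: {(W1,J2), (W2,J1), (W3,J3)}
All 3 vertices on the smaller side are matched.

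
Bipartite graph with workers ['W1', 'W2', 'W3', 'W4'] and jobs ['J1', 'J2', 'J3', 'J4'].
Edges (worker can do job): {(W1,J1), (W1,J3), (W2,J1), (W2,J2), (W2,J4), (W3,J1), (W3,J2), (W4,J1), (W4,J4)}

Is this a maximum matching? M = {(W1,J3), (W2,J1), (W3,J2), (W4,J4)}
Yes, size 4 is maximum

Proposed matching has size 4.
Maximum matching size for this graph: 4.

This is a maximum matching.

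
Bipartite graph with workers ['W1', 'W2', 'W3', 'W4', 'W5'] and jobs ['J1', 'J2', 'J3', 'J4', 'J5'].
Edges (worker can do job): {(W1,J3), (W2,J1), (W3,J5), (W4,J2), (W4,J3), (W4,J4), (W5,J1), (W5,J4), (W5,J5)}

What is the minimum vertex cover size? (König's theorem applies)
Minimum vertex cover size = 5

By König's theorem: in bipartite graphs,
min vertex cover = max matching = 5

Maximum matching has size 5, so minimum vertex cover also has size 5.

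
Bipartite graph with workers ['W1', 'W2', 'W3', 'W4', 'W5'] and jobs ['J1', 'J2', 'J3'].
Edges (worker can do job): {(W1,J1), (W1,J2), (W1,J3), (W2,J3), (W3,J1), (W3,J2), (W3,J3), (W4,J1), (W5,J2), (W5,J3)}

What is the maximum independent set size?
Maximum independent set = 5

By König's theorem:
- Min vertex cover = Max matching = 3
- Max independent set = Total vertices - Min vertex cover
- Max independent set = 8 - 3 = 5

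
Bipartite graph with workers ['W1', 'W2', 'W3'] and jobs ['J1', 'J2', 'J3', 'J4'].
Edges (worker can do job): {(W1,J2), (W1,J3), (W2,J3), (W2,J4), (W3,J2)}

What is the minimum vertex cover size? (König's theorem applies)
Minimum vertex cover size = 3

By König's theorem: in bipartite graphs,
min vertex cover = max matching = 3

Maximum matching has size 3, so minimum vertex cover also has size 3.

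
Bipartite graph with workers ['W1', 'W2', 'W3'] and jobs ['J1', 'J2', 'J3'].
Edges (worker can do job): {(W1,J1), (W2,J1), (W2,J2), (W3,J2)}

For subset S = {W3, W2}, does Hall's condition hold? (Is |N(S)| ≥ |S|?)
Yes: |N(S)| = 2, |S| = 2

Subset S = {W3, W2}
Neighbors N(S) = {J1, J2}

|N(S)| = 2, |S| = 2
Hall's condition: |N(S)| ≥ |S| is satisfied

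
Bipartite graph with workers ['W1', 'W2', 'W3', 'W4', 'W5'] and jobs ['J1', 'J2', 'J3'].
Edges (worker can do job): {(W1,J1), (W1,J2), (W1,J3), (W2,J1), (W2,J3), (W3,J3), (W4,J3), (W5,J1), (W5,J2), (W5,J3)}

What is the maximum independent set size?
Maximum independent set = 5

By König's theorem:
- Min vertex cover = Max matching = 3
- Max independent set = Total vertices - Min vertex cover
- Max independent set = 8 - 3 = 5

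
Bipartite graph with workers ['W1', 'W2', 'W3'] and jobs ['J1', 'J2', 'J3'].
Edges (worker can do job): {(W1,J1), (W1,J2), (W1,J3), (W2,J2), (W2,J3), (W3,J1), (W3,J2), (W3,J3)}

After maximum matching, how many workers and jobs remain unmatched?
Unmatched: 0 workers, 0 jobs

Maximum matching size: 3
Workers: 3 total, 3 matched, 0 unmatched
Jobs: 3 total, 3 matched, 0 unmatched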